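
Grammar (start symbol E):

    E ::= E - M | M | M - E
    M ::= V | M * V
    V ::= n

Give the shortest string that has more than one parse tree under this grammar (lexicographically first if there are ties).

length 1: no string has ≥2 trees
length 3: n - n has 2 parse trees

Two derivations of n - n:
  E ⇒ E - M ⇒ M - M ⇒ V - M ⇒ n - M ⇒ n - V ⇒ n - n
  E ⇒ M - E ⇒ V - E ⇒ n - E ⇒ n - M ⇒ n - V ⇒ n - n

n - n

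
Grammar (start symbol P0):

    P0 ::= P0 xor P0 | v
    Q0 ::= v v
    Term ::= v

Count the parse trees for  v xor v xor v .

2

Parse trees for v xor v xor v:
  [P0 [P0 v] xor [P0 [P0 v] xor [P0 v]]]
  [P0 [P0 [P0 v] xor [P0 v]] xor [P0 v]]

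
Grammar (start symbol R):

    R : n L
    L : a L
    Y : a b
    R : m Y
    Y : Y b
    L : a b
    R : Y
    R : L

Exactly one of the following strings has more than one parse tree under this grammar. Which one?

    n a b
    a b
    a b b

a b

n a b: 1 tree
a b: 2 trees
a b b: 1 tree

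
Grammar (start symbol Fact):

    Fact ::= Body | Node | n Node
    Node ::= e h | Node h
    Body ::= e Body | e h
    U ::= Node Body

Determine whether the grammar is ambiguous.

Ambiguous

Witness: e h

Derivation 1: Fact ⇒ Body ⇒ e h
Derivation 2: Fact ⇒ Node ⇒ e h

Two distinct leftmost derivations for the same string.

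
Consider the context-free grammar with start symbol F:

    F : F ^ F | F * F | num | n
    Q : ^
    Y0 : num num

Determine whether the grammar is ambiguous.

Ambiguous

Witness: n * n * n

Derivation 1: F ⇒ F * F ⇒ F * F * F ⇒ n * F * F ⇒ n * n * F ⇒ n * n * n
Derivation 2: F ⇒ F * F ⇒ n * F ⇒ n * F * F ⇒ n * n * F ⇒ n * n * n

Two distinct leftmost derivations for the same string.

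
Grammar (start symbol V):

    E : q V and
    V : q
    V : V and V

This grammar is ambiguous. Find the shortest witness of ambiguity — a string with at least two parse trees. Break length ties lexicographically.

q and q and q

length 1: no string has ≥2 trees
length 3: no string has ≥2 trees
length 5: q and q and q has 2 parse trees

Two derivations of q and q and q:
  V ⇒ V and V ⇒ q and V ⇒ q and V and V ⇒ q and q and V ⇒ q and q and q
  V ⇒ V and V ⇒ V and V and V ⇒ q and V and V ⇒ q and q and V ⇒ q and q and q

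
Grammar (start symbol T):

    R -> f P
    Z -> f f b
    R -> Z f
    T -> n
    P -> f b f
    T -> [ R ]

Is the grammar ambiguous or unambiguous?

Witness: [ f f b f ]

Derivation 1: T ⇒ [ R ] ⇒ [ f P ] ⇒ [ f f b f ]
Derivation 2: T ⇒ [ R ] ⇒ [ Z f ] ⇒ [ f f b f ]

Two distinct leftmost derivations for the same string.

Ambiguous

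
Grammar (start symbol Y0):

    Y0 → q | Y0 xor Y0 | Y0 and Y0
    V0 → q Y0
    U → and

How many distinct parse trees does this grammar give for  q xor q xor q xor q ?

5

Parse trees for q xor q xor q xor q:
  [Y0 [Y0 q] xor [Y0 [Y0 q] xor [Y0 [Y0 q] xor [Y0 q]]]]
  [Y0 [Y0 q] xor [Y0 [Y0 [Y0 q] xor [Y0 q]] xor [Y0 q]]]
  [Y0 [Y0 [Y0 q] xor [Y0 q]] xor [Y0 [Y0 q] xor [Y0 q]]]
  [Y0 [Y0 [Y0 q] xor [Y0 [Y0 q] xor [Y0 q]]] xor [Y0 q]]
  [Y0 [Y0 [Y0 [Y0 q] xor [Y0 q]] xor [Y0 q]] xor [Y0 q]]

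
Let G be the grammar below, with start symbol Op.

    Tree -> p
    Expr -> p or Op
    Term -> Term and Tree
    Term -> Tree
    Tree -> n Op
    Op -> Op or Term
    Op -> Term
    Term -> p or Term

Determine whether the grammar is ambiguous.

Witness: p or p

Derivation 1: Op ⇒ Op or Term ⇒ Term or Term ⇒ Tree or Term ⇒ p or Term ⇒ p or Tree ⇒ p or p
Derivation 2: Op ⇒ Term ⇒ p or Term ⇒ p or Tree ⇒ p or p

Two distinct leftmost derivations for the same string.

Ambiguous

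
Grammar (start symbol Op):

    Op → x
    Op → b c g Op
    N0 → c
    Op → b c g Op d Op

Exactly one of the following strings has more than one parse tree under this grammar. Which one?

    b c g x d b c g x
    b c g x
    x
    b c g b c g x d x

b c g x d b c g x: 1 tree
b c g x: 1 tree
x: 1 tree
b c g b c g x d x: 2 trees

b c g b c g x d x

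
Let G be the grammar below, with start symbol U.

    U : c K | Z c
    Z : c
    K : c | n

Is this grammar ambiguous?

Ambiguous

Witness: c c

Derivation 1: U ⇒ c K ⇒ c c
Derivation 2: U ⇒ Z c ⇒ c c

Two distinct leftmost derivations for the same string.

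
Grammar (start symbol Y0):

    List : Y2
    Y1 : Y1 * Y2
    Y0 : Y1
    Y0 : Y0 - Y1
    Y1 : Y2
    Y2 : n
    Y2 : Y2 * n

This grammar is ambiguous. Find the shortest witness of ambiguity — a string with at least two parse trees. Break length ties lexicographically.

length 1: no string has ≥2 trees
length 3: n * n has 2 parse trees

Two derivations of n * n:
  Y0 ⇒ Y1 ⇒ Y1 * Y2 ⇒ Y2 * Y2 ⇒ n * Y2 ⇒ n * n
  Y0 ⇒ Y1 ⇒ Y2 ⇒ Y2 * n ⇒ n * n

n * n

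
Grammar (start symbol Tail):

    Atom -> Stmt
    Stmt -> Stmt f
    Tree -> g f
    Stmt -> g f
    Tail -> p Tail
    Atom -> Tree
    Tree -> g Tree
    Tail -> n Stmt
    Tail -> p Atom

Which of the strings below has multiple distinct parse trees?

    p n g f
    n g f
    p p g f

p n g f: 1 tree
n g f: 1 tree
p p g f: 2 trees

p p g f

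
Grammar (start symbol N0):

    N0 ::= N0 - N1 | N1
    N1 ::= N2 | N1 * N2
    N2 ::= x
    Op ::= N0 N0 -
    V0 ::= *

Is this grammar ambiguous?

Unambiguous

Only N0, N1, N2 are reachable from N0; ignoring the rest: N0 → N0 - N1 | N1  ;  N1 → N1 * N2 | N2  — a left-associative chain with N2 at the bottom. Each string factors uniquely by precedence.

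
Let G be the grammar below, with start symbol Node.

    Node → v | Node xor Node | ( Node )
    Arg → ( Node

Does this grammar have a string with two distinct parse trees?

Witness: v xor v xor v

Derivation 1: Node ⇒ Node xor Node ⇒ v xor Node ⇒ v xor Node xor Node ⇒ v xor v xor Node ⇒ v xor v xor v
Derivation 2: Node ⇒ Node xor Node ⇒ Node xor Node xor Node ⇒ v xor Node xor Node ⇒ v xor v xor Node ⇒ v xor v xor v

Two distinct leftmost derivations for the same string.

Ambiguous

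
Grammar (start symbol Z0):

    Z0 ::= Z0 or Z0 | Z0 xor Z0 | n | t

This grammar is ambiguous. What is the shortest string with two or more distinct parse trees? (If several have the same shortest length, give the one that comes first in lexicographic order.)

length 1: no string has ≥2 trees
length 3: no string has ≥2 trees
length 5: n or n or n has 2 parse trees

Two derivations of n or n or n:
  Z0 ⇒ Z0 or Z0 ⇒ Z0 or Z0 or Z0 ⇒ n or Z0 or Z0 ⇒ n or n or Z0 ⇒ n or n or n
  Z0 ⇒ Z0 or Z0 ⇒ n or Z0 ⇒ n or Z0 or Z0 ⇒ n or n or Z0 ⇒ n or n or n

n or n or n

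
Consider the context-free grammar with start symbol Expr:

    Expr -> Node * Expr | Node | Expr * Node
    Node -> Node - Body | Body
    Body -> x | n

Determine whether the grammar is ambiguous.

Ambiguous

Witness: n * n

Derivation 1: Expr ⇒ Node * Expr ⇒ Body * Expr ⇒ n * Expr ⇒ n * Node ⇒ n * Body ⇒ n * n
Derivation 2: Expr ⇒ Expr * Node ⇒ Node * Node ⇒ Body * Node ⇒ n * Node ⇒ n * Body ⇒ n * n

Two distinct leftmost derivations for the same string.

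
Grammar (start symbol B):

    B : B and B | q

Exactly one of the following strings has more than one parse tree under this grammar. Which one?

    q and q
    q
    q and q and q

q and q: 1 tree
q: 1 tree
q and q and q: 2 trees

q and q and q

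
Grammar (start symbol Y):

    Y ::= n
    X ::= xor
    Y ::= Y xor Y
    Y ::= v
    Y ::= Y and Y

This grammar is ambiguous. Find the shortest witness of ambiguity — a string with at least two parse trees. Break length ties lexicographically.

n and n and n

length 1: no string has ≥2 trees
length 3: no string has ≥2 trees
length 5: n and n and n has 2 parse trees

Two derivations of n and n and n:
  Y ⇒ Y and Y ⇒ n and Y ⇒ n and Y and Y ⇒ n and n and Y ⇒ n and n and n
  Y ⇒ Y and Y ⇒ Y and Y and Y ⇒ n and Y and Y ⇒ n and n and Y ⇒ n and n and n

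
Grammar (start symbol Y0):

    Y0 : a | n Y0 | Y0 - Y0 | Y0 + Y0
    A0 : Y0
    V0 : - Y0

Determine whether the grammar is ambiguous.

Witness: n a + a

Derivation 1: Y0 ⇒ n Y0 ⇒ n Y0 + Y0 ⇒ n a + Y0 ⇒ n a + a
Derivation 2: Y0 ⇒ Y0 + Y0 ⇒ n Y0 + Y0 ⇒ n a + Y0 ⇒ n a + a

Two distinct leftmost derivations for the same string.

Ambiguous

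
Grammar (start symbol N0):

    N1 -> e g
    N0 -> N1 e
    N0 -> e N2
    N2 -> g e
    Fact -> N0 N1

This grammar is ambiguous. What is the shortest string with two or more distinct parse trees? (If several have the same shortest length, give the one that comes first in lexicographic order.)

e g e

length 3: e g e has 2 parse trees

Two derivations of e g e:
  N0 ⇒ N1 e ⇒ e g e
  N0 ⇒ e N2 ⇒ e g e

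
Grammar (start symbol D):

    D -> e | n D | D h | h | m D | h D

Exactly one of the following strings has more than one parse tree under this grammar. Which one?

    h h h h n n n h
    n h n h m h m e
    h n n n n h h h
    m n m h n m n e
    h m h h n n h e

h h h h n n n h: 1 tree
n h n h m h m e: 1 tree
h n n n n h h h: 29 trees
m n m h n m n e: 1 tree
h m h h n n h e: 1 tree

h n n n n h h h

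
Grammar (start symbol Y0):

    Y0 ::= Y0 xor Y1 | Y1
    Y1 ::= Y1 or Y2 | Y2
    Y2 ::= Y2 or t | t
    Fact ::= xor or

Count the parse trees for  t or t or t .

Parse trees for t or t or t:
  [Y0 [Y1 [Y1 [Y2 t]] or [Y2 [Y2 t] or t]]]
  [Y0 [Y1 [Y1 [Y1 [Y2 t]] or [Y2 t]] or [Y2 t]]]
  [Y0 [Y1 [Y1 [Y2 [Y2 t] or t]] or [Y2 t]]]
  [Y0 [Y1 [Y2 [Y2 [Y2 t] or t] or t]]]

4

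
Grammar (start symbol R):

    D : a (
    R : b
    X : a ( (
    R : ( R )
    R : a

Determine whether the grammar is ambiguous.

Unambiguous

Only R is reachable from R; ignoring the rest: L(R) is { openⁿ atom closeⁿ : n ≥ 0 }. The bracket depth fixes n, and the derivation is forced at every step.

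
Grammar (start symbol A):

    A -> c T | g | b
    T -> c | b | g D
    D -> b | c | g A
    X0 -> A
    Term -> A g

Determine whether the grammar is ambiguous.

Unambiguous

Only A, T, D are reachable from A; ignoring the rest: The reachable rules are right-linear with at most one rule per (nonterminal, next-terminal) pair. Each input token forces the next rule, so parsing is deterministic.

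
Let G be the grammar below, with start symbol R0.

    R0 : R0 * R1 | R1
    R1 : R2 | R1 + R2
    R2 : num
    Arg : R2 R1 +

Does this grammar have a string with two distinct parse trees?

Unambiguous

(Arg is unreachable from R0, so its rules don't affect L(R0).) The grammar is stratified — R0 handles '*' (left-recursive), R1 handles '+', R2 atoms. Each operator has a fixed associativity and precedence level, so every string has one parse.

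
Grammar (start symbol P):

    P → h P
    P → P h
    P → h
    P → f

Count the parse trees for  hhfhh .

Parse trees for hhfhh:
  [P h [P h [P [P [P f] h] h]]]
  [P h [P [P h [P [P f] h]] h]]
  [P h [P [P [P h [P f]] h] h]]
  [P [P h [P h [P [P f] h]]] h]
  [P [P h [P [P h [P f]] h]] h]
  [P [P [P h [P h [P f]]] h] h]

6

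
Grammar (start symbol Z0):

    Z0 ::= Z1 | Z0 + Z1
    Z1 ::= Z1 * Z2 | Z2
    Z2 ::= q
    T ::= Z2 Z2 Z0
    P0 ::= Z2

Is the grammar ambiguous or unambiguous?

Unambiguous

Only Z0, Z1, Z2 are reachable from Z0; ignoring the rest: Z0 → Z0 + Z1 | Z1  ;  Z1 → Z1 * Z2 | Z2  — a left-associative chain with Z2 at the bottom. Each string factors uniquely by precedence.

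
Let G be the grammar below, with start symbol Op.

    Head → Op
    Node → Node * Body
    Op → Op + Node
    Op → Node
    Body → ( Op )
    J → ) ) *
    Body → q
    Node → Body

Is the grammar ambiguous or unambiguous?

Unambiguous

Only Op, Node, Body are reachable from Op; ignoring the rest: This is a standard precedence ladder (Op over Node over Body), with each level left-recursive on its own operator ('+' at Op, '*' at Node). That structure is LR(1), hence unambiguous.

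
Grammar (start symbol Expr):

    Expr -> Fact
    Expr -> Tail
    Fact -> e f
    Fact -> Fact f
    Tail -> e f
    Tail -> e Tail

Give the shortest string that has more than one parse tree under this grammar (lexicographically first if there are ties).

length 2: e f has 2 parse trees

Two derivations of e f:
  Expr ⇒ Fact ⇒ e f
  Expr ⇒ Tail ⇒ e f

e f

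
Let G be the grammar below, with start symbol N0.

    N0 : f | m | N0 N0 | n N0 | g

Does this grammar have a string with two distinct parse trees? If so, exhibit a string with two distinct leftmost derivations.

Witness: f f f

Derivation 1: N0 ⇒ N0 N0 ⇒ f N0 ⇒ f N0 N0 ⇒ f f N0 ⇒ f f f
Derivation 2: N0 ⇒ N0 N0 ⇒ N0 N0 N0 ⇒ f N0 N0 ⇒ f f N0 ⇒ f f f

Two distinct leftmost derivations for the same string.

Ambiguous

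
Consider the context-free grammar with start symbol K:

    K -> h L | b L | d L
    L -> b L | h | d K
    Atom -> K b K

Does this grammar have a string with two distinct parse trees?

Only K, L are reachable from K; ignoring the rest: The reachable rules are right-linear with at most one rule per (nonterminal, next-terminal) pair. Each input token forces the next rule, so parsing is deterministic.

Unambiguous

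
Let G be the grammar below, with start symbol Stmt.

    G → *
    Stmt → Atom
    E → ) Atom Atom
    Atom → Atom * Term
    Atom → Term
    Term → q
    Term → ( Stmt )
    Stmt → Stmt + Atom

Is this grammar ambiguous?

Only Stmt, Atom, Term are reachable from Stmt; ignoring the rest: Stmt → Stmt + Atom | Atom  ;  Atom → Atom * Term | Term  — a left-associative chain with Term at the bottom. Each string factors uniquely by precedence.

Unambiguous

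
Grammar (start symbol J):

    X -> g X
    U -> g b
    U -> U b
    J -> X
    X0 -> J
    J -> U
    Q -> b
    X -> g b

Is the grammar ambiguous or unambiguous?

Ambiguous

Witness: g b

Derivation 1: J ⇒ X ⇒ g b
Derivation 2: J ⇒ U ⇒ g b

Two distinct leftmost derivations for the same string.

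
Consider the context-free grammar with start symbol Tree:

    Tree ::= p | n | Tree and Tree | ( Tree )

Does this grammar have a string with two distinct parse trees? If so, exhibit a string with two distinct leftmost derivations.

Ambiguous

Witness: n and n and n

Derivation 1: Tree ⇒ Tree and Tree ⇒ n and Tree ⇒ n and Tree and Tree ⇒ n and n and Tree ⇒ n and n and n
Derivation 2: Tree ⇒ Tree and Tree ⇒ Tree and Tree and Tree ⇒ n and Tree and Tree ⇒ n and n and Tree ⇒ n and n and n

Two distinct leftmost derivations for the same string.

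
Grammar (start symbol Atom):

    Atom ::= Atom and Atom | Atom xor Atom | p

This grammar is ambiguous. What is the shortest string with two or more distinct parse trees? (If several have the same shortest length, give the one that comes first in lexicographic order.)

length 1: no string has ≥2 trees
length 3: no string has ≥2 trees
length 5: p and p and p has 2 parse trees

Two derivations of p and p and p:
  Atom ⇒ Atom and Atom ⇒ Atom and Atom and Atom ⇒ p and Atom and Atom ⇒ p and p and Atom ⇒ p and p and p
  Atom ⇒ Atom and Atom ⇒ p and Atom ⇒ p and Atom and Atom ⇒ p and p and Atom ⇒ p and p and p

p and p and p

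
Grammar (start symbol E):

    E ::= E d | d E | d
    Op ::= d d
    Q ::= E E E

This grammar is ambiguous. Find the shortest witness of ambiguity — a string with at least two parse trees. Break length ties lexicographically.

d d

length 1: no string has ≥2 trees
length 2: d d has 2 parse trees

Two derivations of d d:
  E ⇒ E d ⇒ d d
  E ⇒ d E ⇒ d d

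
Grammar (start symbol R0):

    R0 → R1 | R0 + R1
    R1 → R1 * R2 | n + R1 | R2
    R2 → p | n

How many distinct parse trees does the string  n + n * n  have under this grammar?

3

Parse trees for n + n * n:
  [R0 [R1 [R1 n + [R1 [R2 n]]] * [R2 n]]]
  [R0 [R1 n + [R1 [R1 [R2 n]] * [R2 n]]]]
  [R0 [R0 [R1 [R2 n]]] + [R1 [R1 [R2 n]] * [R2 n]]]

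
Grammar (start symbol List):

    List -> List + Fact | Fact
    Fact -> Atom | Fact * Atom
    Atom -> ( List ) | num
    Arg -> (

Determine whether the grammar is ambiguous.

Only List, Fact, Atom are reachable from List; ignoring the rest: List → List + Fact | Fact  ;  Fact → Fact * Atom | Atom  — a left-associative chain with Atom at the bottom. Each string factors uniquely by precedence.

Unambiguous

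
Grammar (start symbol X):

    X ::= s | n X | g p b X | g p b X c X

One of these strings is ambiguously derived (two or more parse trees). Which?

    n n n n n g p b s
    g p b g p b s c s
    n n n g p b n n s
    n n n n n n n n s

g p b g p b s c s

n n n n n g p b s: 1 tree
g p b g p b s c s: 2 trees
n n n g p b n n s: 1 tree
n n n n n n n n s: 1 tree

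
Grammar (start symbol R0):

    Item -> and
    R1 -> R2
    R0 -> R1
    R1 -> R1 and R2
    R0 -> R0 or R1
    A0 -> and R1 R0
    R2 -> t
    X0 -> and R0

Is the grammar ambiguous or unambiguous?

Only R0, R1, R2 are reachable from R0; ignoring the rest: This is a standard precedence ladder (R0 over R1 over R2), with each level left-recursive on its own operator ('or' at R0, 'and' at R1). That structure is LR(1), hence unambiguous.

Unambiguous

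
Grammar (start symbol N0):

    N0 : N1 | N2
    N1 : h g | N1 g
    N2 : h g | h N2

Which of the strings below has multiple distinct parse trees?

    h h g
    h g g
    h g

h g

h h g: 1 tree
h g g: 1 tree
h g: 2 trees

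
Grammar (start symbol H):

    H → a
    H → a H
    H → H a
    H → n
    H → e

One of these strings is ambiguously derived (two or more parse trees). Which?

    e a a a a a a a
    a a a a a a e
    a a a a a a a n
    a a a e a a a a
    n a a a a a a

a a a e a a a a

e a a a a a a a: 1 tree
a a a a a a e: 1 tree
a a a a a a a n: 1 tree
a a a e a a a a: 35 trees
n a a a a a a: 1 tree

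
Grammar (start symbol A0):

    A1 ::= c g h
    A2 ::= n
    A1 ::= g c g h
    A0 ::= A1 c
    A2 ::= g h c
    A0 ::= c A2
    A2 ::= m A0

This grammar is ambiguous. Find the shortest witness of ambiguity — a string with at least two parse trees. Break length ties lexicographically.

c g h c

length 2: no string has ≥2 trees
length 4: c g h c has 2 parse trees

Two derivations of c g h c:
  A0 ⇒ A1 c ⇒ c g h c
  A0 ⇒ c A2 ⇒ c g h c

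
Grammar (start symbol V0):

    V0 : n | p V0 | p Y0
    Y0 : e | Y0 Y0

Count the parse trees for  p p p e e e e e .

14

Parse trees for p p p e e e e e (showing first 6 of 14):
  [V0 p [V0 p [V0 p [Y0 [Y0 e] [Y0 [Y0 e] [Y0 [Y0 e] [Y0 [Y0 e] [Y0 e]]]]]]]]
  [V0 p [V0 p [V0 p [Y0 [Y0 e] [Y0 [Y0 e] [Y0 [Y0 [Y0 e] [Y0 e]] [Y0 e]]]]]]]
  [V0 p [V0 p [V0 p [Y0 [Y0 e] [Y0 [Y0 [Y0 e] [Y0 e]] [Y0 [Y0 e] [Y0 e]]]]]]]
  [V0 p [V0 p [V0 p [Y0 [Y0 e] [Y0 [Y0 [Y0 e] [Y0 [Y0 e] [Y0 e]]] [Y0 e]]]]]]
  [V0 p [V0 p [V0 p [Y0 [Y0 e] [Y0 [Y0 [Y0 [Y0 e] [Y0 e]] [Y0 e]] [Y0 e]]]]]]
  [V0 p [V0 p [V0 p [Y0 [Y0 [Y0 e] [Y0 e]] [Y0 [Y0 e] [Y0 [Y0 e] [Y0 e]]]]]]]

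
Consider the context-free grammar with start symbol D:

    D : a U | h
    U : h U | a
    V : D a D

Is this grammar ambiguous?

(V is unreachable from D, so its rules don't affect L(D).) The reachable rules are right-linear with at most one rule per (nonterminal, next-terminal) pair. Each input token forces the next rule, so parsing is deterministic.

Unambiguous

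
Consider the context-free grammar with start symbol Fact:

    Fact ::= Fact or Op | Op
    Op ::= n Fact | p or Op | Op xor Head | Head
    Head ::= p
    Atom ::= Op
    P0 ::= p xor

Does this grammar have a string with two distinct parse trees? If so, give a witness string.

Witness: p or p

Derivation 1: Fact ⇒ Fact or Op ⇒ Op or Op ⇒ Head or Op ⇒ p or Op ⇒ p or Head ⇒ p or p
Derivation 2: Fact ⇒ Op ⇒ p or Op ⇒ p or Head ⇒ p or p

Two distinct leftmost derivations for the same string.

Ambiguous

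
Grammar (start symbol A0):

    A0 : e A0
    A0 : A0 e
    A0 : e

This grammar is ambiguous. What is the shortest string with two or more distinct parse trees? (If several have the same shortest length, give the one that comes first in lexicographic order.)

length 1: no string has ≥2 trees
length 2: e e has 2 parse trees

Two derivations of e e:
  A0 ⇒ e A0 ⇒ e e
  A0 ⇒ A0 e ⇒ e e

e e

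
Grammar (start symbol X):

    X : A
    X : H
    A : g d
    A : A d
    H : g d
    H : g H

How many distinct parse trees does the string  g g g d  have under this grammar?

Parse trees for g g g d:
  [X [H g [H g [H g d]]]]

1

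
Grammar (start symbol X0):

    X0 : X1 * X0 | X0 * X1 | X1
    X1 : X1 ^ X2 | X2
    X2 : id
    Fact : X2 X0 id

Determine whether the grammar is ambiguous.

Ambiguous

Witness: id * id

Derivation 1: X0 ⇒ X1 * X0 ⇒ X2 * X0 ⇒ id * X0 ⇒ id * X1 ⇒ id * X2 ⇒ id * id
Derivation 2: X0 ⇒ X0 * X1 ⇒ X1 * X1 ⇒ X2 * X1 ⇒ id * X1 ⇒ id * X2 ⇒ id * id

Two distinct leftmost derivations for the same string.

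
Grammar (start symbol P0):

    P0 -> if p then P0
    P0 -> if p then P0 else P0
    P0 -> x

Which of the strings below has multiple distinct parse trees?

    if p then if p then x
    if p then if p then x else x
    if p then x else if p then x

if p then if p then x: 1 tree
if p then if p then x else x: 2 trees
if p then x else if p then x: 1 tree

if p then if p then x else x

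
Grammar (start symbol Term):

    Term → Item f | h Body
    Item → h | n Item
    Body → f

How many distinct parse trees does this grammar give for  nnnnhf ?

1

Parse trees for nnnnhf:
  [Term [Item n [Item n [Item n [Item n [Item h]]]]] f]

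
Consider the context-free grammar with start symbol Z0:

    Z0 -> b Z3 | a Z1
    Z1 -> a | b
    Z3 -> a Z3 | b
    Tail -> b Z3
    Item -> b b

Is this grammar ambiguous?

Unambiguous

(Tail, Item are unreachable from Z0, so their rules don't affect L(Z0).) Restricted to the reachable nonterminals, every rule has the form A → t or A → t B, and no two rules for the same A share a first terminal. The grammar encodes a DFA — one run per string.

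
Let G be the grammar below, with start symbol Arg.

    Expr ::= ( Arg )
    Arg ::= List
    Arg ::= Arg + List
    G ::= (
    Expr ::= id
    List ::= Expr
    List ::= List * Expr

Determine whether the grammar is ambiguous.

Unambiguous

Only Arg, List, Expr are reachable from Arg; ignoring the rest: This is a standard precedence ladder (Arg over List over Expr), with each level left-recursive on its own operator ('+' at Arg, '*' at List). That structure is LR(1), hence unambiguous.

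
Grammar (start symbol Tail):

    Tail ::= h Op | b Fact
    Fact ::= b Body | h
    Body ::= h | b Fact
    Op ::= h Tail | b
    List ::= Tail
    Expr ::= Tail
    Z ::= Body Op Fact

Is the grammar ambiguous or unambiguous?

Unambiguous

(List, Expr, Z are unreachable from Tail, so their rules don't affect L(Tail).) Each reachable nonterminal has at most one production per leading terminal, and all productions are right-linear; the derivation is determined token-by-token.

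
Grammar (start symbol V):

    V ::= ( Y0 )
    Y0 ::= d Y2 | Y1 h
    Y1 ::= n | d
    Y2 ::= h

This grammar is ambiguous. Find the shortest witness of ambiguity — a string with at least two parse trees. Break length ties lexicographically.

length 4: ( d h ) has 2 parse trees

Two derivations of ( d h ):
  V ⇒ ( Y0 ) ⇒ ( d Y2 ) ⇒ ( d h )
  V ⇒ ( Y0 ) ⇒ ( Y1 h ) ⇒ ( d h )

( d h )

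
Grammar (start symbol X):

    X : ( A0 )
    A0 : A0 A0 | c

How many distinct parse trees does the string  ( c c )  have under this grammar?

1

Parse trees for ( c c ):
  [X ( [A0 [A0 c] [A0 c]] )]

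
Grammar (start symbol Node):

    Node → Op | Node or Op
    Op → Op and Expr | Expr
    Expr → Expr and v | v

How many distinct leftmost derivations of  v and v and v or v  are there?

Parse trees for v and v and v or v:
  [Node [Node [Op [Op [Expr v]] and [Expr [Expr v] and v]]] or [Op [Expr v]]]
  [Node [Node [Op [Op [Op [Expr v]] and [Expr v]] and [Expr v]]] or [Op [Expr v]]]
  [Node [Node [Op [Op [Expr [Expr v] and v]] and [Expr v]]] or [Op [Expr v]]]
  [Node [Node [Op [Expr [Expr [Expr v] and v] and v]]] or [Op [Expr v]]]

4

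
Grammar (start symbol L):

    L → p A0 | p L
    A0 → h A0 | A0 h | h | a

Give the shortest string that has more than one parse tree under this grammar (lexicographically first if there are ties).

p h h

length 2: no string has ≥2 trees
length 3: p h h has 2 parse trees

Two derivations of p h h:
  L ⇒ p A0 ⇒ p h A0 ⇒ p h h
  L ⇒ p A0 ⇒ p A0 h ⇒ p h h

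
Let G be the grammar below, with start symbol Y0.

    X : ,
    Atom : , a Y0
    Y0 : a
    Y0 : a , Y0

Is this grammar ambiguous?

(Atom, X are unreachable from Y0, so their rules don't affect L(Y0).) Right-recursive list with a separator: after each atom, whether the separator follows determines the rule. One parse per string.

Unambiguous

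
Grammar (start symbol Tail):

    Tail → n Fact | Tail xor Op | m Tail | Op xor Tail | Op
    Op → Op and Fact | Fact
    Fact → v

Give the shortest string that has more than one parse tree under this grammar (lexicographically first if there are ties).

v xor v

length 1: no string has ≥2 trees
length 2: no string has ≥2 trees
length 3: v xor v has 2 parse trees

Two derivations of v xor v:
  Tail ⇒ Tail xor Op ⇒ Op xor Op ⇒ Fact xor Op ⇒ v xor Op ⇒ v xor Fact ⇒ v xor v
  Tail ⇒ Op xor Tail ⇒ Fact xor Tail ⇒ v xor Tail ⇒ v xor Op ⇒ v xor Fact ⇒ v xor v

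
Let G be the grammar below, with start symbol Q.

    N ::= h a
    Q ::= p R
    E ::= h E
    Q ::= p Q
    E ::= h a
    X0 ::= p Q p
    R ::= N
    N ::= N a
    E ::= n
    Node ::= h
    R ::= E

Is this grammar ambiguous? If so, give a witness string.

Ambiguous

Witness: p h a

Derivation 1: Q ⇒ p R ⇒ p N ⇒ p h a
Derivation 2: Q ⇒ p R ⇒ p E ⇒ p h a

Two distinct leftmost derivations for the same string.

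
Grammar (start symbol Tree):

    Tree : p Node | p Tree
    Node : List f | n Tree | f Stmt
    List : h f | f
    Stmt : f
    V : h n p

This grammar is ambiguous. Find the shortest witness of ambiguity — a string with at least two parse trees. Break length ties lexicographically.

length 3: p f f has 2 parse trees

Two derivations of p f f:
  Tree ⇒ p Node ⇒ p List f ⇒ p f f
  Tree ⇒ p Node ⇒ p f Stmt ⇒ p f f

p f f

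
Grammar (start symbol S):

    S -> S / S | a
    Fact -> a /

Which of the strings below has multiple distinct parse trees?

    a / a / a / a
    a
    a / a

a / a / a / a: 5 trees
a: 1 tree
a / a: 1 tree

a / a / a / a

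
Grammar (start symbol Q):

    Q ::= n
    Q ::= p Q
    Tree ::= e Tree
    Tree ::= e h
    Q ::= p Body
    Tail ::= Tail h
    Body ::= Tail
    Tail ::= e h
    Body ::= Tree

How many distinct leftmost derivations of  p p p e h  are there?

2

Parse trees for p p p e h:
  [Q p [Q p [Q p [Body [Tail e h]]]]]
  [Q p [Q p [Q p [Body [Tree e h]]]]]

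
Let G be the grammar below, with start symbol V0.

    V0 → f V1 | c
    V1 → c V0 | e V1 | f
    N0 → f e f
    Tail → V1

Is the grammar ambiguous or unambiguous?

Unambiguous

Only V0, V1 are reachable from V0; ignoring the rest: Each reachable nonterminal has at most one production per leading terminal, and all productions are right-linear; the derivation is determined token-by-token.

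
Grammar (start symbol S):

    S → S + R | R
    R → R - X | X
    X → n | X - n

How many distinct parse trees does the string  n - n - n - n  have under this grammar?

Parse trees for n - n - n - n:
  [S [R [R [X n]] - [X [X [X n] - n] - n]]]
  [S [R [R [R [X n]] - [X n]] - [X [X n] - n]]]
  [S [R [R [X [X n] - n]] - [X [X n] - n]]]
  [S [R [R [R [X n]] - [X [X n] - n]] - [X n]]]
  [S [R [R [R [R [X n]] - [X n]] - [X n]] - [X n]]]
  [S [R [R [R [X [X n] - n]] - [X n]] - [X n]]]
  [S [R [R [X [X [X n] - n] - n]] - [X n]]]
  [S [R [X [X [X [X n] - n] - n] - n]]]

8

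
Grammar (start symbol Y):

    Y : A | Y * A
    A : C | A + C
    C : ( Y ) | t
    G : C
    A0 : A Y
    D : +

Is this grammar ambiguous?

Unambiguous

Only Y, A, C are reachable from Y; ignoring the rest: The grammar is stratified — Y handles '*' (left-recursive), A handles '+', C atoms. Each operator has a fixed associativity and precedence level, so every string has one parse.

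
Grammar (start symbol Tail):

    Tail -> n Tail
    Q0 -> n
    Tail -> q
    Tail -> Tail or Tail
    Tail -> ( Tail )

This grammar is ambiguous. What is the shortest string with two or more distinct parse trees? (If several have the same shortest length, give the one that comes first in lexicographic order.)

n q or q

length 1: no string has ≥2 trees
length 2: no string has ≥2 trees
length 3: no string has ≥2 trees
length 4: n q or q has 2 parse trees

Two derivations of n q or q:
  Tail ⇒ n Tail ⇒ n Tail or Tail ⇒ n q or Tail ⇒ n q or q
  Tail ⇒ Tail or Tail ⇒ n Tail or Tail ⇒ n q or Tail ⇒ n q or q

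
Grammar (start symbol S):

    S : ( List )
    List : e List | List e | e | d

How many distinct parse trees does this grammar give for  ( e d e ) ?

Parse trees for ( e d e ):
  [S ( [List e [List [List d] e]] )]
  [S ( [List [List e [List d]] e] )]

2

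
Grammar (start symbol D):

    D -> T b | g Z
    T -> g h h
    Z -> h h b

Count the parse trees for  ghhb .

Parse trees for ghhb:
  [D [T g h h] b]
  [D g [Z h h b]]

2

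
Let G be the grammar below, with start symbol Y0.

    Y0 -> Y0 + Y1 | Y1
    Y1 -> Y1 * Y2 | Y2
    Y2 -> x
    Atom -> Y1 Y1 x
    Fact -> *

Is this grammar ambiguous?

Unambiguous

Only Y0, Y1, Y2 are reachable from Y0; ignoring the rest: Y0 → Y0 + Y1 | Y1  ;  Y1 → Y1 * Y2 | Y2  — a left-associative chain with Y2 at the bottom. Each string factors uniquely by precedence.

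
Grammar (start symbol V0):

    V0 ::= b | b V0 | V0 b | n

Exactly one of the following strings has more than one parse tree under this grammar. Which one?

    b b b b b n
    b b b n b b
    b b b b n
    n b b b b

b b b b b n: 1 tree
b b b n b b: 10 trees
b b b b n: 1 tree
n b b b b: 1 tree

b b b n b b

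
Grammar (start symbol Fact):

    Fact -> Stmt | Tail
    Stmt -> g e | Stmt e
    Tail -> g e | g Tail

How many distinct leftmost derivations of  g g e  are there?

Parse trees for g g e:
  [Fact [Tail g [Tail g e]]]

1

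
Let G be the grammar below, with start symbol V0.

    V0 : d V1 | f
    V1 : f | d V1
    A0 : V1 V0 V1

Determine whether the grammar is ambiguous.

Unambiguous

(A0 is unreachable from V0, so its rules don't affect L(V0).) The reachable rules are right-linear with at most one rule per (nonterminal, next-terminal) pair. Each input token forces the next rule, so parsing is deterministic.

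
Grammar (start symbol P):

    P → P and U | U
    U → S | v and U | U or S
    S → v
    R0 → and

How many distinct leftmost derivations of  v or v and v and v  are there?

2

Parse trees for v or v and v and v:
  [P [P [U [U [S v]] or [S v]]] and [U v and [U [S v]]]]
  [P [P [P [U [U [S v]] or [S v]]] and [U [S v]]] and [U [S v]]]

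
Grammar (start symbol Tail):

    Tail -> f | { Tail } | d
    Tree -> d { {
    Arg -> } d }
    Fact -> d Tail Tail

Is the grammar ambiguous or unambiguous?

Only Tail is reachable from Tail; ignoring the rest: L(Tail) is { openⁿ atom closeⁿ : n ≥ 0 }. The bracket depth fixes n, and the derivation is forced at every step.

Unambiguous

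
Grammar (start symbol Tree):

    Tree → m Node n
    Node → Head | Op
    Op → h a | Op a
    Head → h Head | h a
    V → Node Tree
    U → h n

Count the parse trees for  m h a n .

Parse trees for m h a n:
  [Tree m [Node [Head h a]] n]
  [Tree m [Node [Op h a]] n]

2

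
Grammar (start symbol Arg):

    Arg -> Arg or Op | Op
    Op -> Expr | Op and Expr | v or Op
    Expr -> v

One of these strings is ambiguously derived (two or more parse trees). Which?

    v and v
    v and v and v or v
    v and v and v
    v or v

v and v: 1 tree
v and v and v or v: 1 tree
v and v and v: 1 tree
v or v: 2 trees

v or v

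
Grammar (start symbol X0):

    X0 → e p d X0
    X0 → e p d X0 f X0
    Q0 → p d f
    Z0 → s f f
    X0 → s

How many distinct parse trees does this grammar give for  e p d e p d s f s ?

Parse trees for e p d e p d s f s:
  [X0 e p d [X0 e p d [X0 s] f [X0 s]]]
  [X0 e p d [X0 e p d [X0 s]] f [X0 s]]

2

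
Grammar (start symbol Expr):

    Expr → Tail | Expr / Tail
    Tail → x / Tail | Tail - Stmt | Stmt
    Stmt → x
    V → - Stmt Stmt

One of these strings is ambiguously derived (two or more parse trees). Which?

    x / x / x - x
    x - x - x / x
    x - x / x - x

x / x / x - x

x / x / x - x: 7 trees
x - x - x / x: 1 tree
x - x / x - x: 1 tree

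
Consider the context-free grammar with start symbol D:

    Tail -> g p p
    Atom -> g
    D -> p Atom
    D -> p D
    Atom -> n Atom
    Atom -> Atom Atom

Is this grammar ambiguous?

Witness: p g g g

Derivation 1: D ⇒ p Atom ⇒ p Atom Atom ⇒ p g Atom ⇒ p g Atom Atom ⇒ p g g Atom ⇒ p g g g
Derivation 2: D ⇒ p Atom ⇒ p Atom Atom ⇒ p Atom Atom Atom ⇒ p g Atom Atom ⇒ p g g Atom ⇒ p g g g

Two distinct leftmost derivations for the same string.

Ambiguous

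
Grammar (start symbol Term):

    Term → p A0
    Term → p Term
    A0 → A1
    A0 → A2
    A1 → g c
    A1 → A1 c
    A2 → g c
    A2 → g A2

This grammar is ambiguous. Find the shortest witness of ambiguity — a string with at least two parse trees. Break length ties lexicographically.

length 3: p g c has 2 parse trees

Two derivations of p g c:
  Term ⇒ p A0 ⇒ p A1 ⇒ p g c
  Term ⇒ p A0 ⇒ p A2 ⇒ p g c

p g c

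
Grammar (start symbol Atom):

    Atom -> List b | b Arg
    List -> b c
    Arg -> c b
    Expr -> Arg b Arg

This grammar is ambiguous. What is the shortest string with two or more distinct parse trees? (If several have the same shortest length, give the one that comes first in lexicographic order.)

b c b

length 3: b c b has 2 parse trees

Two derivations of b c b:
  Atom ⇒ List b ⇒ b c b
  Atom ⇒ b Arg ⇒ b c b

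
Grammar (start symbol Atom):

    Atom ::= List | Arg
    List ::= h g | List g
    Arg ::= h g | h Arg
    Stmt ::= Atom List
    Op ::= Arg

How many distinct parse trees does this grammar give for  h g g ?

1

Parse trees for h g g:
  [Atom [List [List h g] g]]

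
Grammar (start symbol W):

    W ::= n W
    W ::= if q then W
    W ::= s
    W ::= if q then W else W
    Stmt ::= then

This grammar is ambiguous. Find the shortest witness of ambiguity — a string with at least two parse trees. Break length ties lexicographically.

if q then if q then s else s

length 1: no string has ≥2 trees
length 2: no string has ≥2 trees
length 3: no string has ≥2 trees
length 4: no string has ≥2 trees
length 5: no string has ≥2 trees
length 6: no string has ≥2 trees
length 7: no string has ≥2 trees
length 8: no string has ≥2 trees
length 9: if q then if q then s else s has 2 parse trees

Two derivations of if q then if q then s else s:
  W ⇒ if q then W ⇒ if q then if q then W else W ⇒ if q then if q then s else W ⇒ if q then if q then s else s
  W ⇒ if q then W else W ⇒ if q then if q then W else W ⇒ if q then if q then s else W ⇒ if q then if q then s else s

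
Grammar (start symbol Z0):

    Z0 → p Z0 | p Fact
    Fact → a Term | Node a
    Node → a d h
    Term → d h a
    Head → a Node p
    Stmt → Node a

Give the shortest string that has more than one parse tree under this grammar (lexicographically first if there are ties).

length 5: p a d h a has 2 parse trees

Two derivations of p a d h a:
  Z0 ⇒ p Fact ⇒ p a Term ⇒ p a d h a
  Z0 ⇒ p Fact ⇒ p Node a ⇒ p a d h a

p a d h a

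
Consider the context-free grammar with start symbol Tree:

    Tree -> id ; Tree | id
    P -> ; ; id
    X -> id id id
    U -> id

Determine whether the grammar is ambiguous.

Unambiguous

(P, X, U are unreachable from Tree, so their rules don't affect L(Tree).) The reachable grammar is A → atom sep A | atom. Each atom is followed by either the separator (recurse) or end-of-string (stop) — no choice point.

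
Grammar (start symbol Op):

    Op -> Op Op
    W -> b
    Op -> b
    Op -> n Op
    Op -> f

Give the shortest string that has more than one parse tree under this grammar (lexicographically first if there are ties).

b b b

length 1: no string has ≥2 trees
length 2: no string has ≥2 trees
length 3: b b b has 2 parse trees

Two derivations of b b b:
  Op ⇒ Op Op ⇒ Op Op Op ⇒ b Op Op ⇒ b b Op ⇒ b b b
  Op ⇒ Op Op ⇒ b Op ⇒ b Op Op ⇒ b b Op ⇒ b b b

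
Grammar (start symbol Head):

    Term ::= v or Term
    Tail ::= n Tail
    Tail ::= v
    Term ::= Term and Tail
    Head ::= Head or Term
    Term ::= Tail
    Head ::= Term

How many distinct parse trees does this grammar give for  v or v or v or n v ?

8

Parse trees for v or v or v or n v:
  [Head [Head [Term [Tail v]]] or [Term v or [Term v or [Term [Tail n [Tail v]]]]]]
  [Head [Head [Head [Term [Tail v]]] or [Term [Tail v]]] or [Term v or [Term [Tail n [Tail v]]]]]
  [Head [Head [Term v or [Term [Tail v]]]] or [Term v or [Term [Tail n [Tail v]]]]]
  [Head [Head [Head [Term [Tail v]]] or [Term v or [Term [Tail v]]]] or [Term [Tail n [Tail v]]]]
  [Head [Head [Head [Head [Term [Tail v]]] or [Term [Tail v]]] or [Term [Tail v]]] or [Term [Tail n [Tail v]]]]
  [Head [Head [Head [Term v or [Term [Tail v]]]] or [Term [Tail v]]] or [Term [Tail n [Tail v]]]]
  [Head [Head [Term v or [Term v or [Term [Tail v]]]]] or [Term [Tail n [Tail v]]]]
  [Head [Term v or [Term v or [Term v or [Term [Tail n [Tail v]]]]]]]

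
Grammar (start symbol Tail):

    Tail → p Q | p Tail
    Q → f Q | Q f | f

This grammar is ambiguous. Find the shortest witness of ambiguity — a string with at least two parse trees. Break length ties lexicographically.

p f f

length 2: no string has ≥2 trees
length 3: p f f has 2 parse trees

Two derivations of p f f:
  Tail ⇒ p Q ⇒ p f Q ⇒ p f f
  Tail ⇒ p Q ⇒ p Q f ⇒ p f f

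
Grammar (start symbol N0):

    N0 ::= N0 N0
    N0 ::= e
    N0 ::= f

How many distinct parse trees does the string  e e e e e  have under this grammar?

Parse trees for e e e e e (showing first 6 of 14):
  [N0 [N0 e] [N0 [N0 e] [N0 [N0 e] [N0 [N0 e] [N0 e]]]]]
  [N0 [N0 e] [N0 [N0 e] [N0 [N0 [N0 e] [N0 e]] [N0 e]]]]
  [N0 [N0 e] [N0 [N0 [N0 e] [N0 e]] [N0 [N0 e] [N0 e]]]]
  [N0 [N0 e] [N0 [N0 [N0 e] [N0 [N0 e] [N0 e]]] [N0 e]]]
  [N0 [N0 e] [N0 [N0 [N0 [N0 e] [N0 e]] [N0 e]] [N0 e]]]
  [N0 [N0 [N0 e] [N0 e]] [N0 [N0 e] [N0 [N0 e] [N0 e]]]]

14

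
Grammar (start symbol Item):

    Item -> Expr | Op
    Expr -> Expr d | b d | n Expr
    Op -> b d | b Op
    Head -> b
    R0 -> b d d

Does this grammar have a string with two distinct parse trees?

Ambiguous

Witness: b d

Derivation 1: Item ⇒ Expr ⇒ b d
Derivation 2: Item ⇒ Op ⇒ b d

Two distinct leftmost derivations for the same string.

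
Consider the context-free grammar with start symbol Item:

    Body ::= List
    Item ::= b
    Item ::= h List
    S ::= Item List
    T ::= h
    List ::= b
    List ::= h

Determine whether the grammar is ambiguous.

(S, T, Body are unreachable from Item, so their rules don't affect L(Item).) Restricted to the reachable nonterminals, every rule has the form A → t or A → t B, and no two rules for the same A share a first terminal. The grammar encodes a DFA — one run per string.

Unambiguous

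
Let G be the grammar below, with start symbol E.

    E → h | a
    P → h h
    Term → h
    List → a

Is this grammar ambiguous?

Only E is reachable from E; ignoring the rest: Restricted to the reachable nonterminals, every rule has the form A → t or A → t B, and no two rules for the same A share a first terminal. The grammar encodes a DFA — one run per string.

Unambiguous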